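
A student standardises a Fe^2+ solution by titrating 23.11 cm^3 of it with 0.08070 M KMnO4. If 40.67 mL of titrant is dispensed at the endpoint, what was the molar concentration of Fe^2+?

0.710 M

n(KMnO4) = 0.08070 x 0.04067 = 0.003282 mol.
From the balanced equation, 1 mol KMnO4 reacts with 5 mol Fe^2+, so n(Fe^2+) = 0.003282 x 5/1 = 0.01641 mol.
[Fe^2+] = 0.01641 / 0.02311 L = 0.710 M.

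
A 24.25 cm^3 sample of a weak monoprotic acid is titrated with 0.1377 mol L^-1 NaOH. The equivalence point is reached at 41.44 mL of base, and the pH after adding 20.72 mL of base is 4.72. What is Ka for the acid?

1.9 x 10^-5

20.72 mL is half of the equivalence volume, so this is the half-equivalence point where [HA] = [A^-].
At half-equivalence pH = pKa, so pKa = 4.72.
Ka = 10^(-4.72) = 1.9 x 10^-5.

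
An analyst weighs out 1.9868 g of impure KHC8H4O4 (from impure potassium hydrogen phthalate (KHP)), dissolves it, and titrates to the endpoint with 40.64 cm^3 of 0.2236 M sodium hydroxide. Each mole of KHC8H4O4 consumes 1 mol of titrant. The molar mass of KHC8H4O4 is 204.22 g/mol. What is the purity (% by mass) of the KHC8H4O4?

93.4%

n(NaOH) = 0.2236 x 0.04064 = 0.009087 mol.
n(KHC8H4O4) = 0.009087 / 1 = 0.009087 mol.
mass of KHC8H4O4 = 0.009087 x 204.22 = 1.856 g.
% purity = 1.856 / 1.9868 x 100 = 93.4%.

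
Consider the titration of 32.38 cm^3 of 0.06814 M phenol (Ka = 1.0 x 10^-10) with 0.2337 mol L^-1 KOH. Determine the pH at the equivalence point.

11.36

n(C6H5OH) = 0.06814 x 0.03238 = 0.002206 mol; V(KOH) at equivalence = 0.002206/0.2337 = 0.009441 L.
At equivalence all the acid is converted to C6H5O-; total volume = 0.03238 + 0.009441 = 0.04182 L, so [C6H5O-] = 0.002206/0.04182 = 0.05276 M.
Kb = Kw/Ka = 1.0e-14 / 1.0 x 10^-10 = 0.000100.
[OH^-] = sqrt(Kb x [C6H5O-]) = sqrt(0.000100 x 0.05276) = 0.00230 M.
pOH = 2.64, so pH = 14.00 - 2.64 = 11.36.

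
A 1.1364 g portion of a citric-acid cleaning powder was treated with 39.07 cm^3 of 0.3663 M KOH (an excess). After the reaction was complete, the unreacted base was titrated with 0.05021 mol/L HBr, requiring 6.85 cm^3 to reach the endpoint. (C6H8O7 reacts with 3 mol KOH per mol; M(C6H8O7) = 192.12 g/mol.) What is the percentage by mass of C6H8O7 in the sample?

Total n(KOH) added = 0.3663 x 0.03907 = 0.01431 mol.
n(HBr) used = 0.05021 x 0.006850 = 0.0003439 mol, which equals the excess n(KOH).
So n(KOH) consumed by the sample = 0.01431 - 0.0003439 = 0.01397 mol.
n(C6H8O7) = 0.01397 / 3 = 0.004656 mol.
mass C6H8O7 = 0.004656 x 192.12 = 0.8945 g, so %C6H8O7 = 0.8945/1.1364 x 100 = 78.7%.

78.7%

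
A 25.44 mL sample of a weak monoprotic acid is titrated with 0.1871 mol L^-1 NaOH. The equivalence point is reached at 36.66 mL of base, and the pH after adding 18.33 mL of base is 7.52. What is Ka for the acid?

18.33 mL is half of the equivalence volume, so this is the half-equivalence point where [HA] = [A^-].
At half-equivalence pH = pKa, so pKa = 7.52.
Ka = 10^(-7.52) = 3.0 x 10^-8.

3.0 x 10^-8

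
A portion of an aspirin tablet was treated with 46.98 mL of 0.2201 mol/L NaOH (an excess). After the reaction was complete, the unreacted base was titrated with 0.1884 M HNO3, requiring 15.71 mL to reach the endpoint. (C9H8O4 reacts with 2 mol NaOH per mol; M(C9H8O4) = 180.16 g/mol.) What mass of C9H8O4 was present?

0.665 g

Total n(NaOH) added = 0.2201 x 0.04698 = 0.01034 mol.
n(HNO3) used = 0.1884 x 0.01571 = 0.002960 mol, which equals the excess n(NaOH).
So n(NaOH) consumed by the sample = 0.01034 - 0.002960 = 0.007381 mol.
n(C9H8O4) = 0.007381 / 2 = 0.003690 mol.
mass = 0.003690 mol x 180.16 g/mol = 0.665 g.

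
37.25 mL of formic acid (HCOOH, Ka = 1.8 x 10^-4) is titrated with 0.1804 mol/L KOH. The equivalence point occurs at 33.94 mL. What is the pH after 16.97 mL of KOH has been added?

16.97 mL is exactly half the equivalence volume (33.94/2), i.e. the half-equivalence point.
There, n(HA) = n(A^-), so pH = pKa = -log(1.8 x 10^-4) = 3.74.

3.74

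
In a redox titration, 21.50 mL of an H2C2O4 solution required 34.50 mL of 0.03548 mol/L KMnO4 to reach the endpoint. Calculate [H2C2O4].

n(KMnO4) = 0.03548 x 0.03450 = 0.001224 mol.
From the balanced equation, 2 mol KMnO4 reacts with 5 mol H2C2O4, so n(H2C2O4) = 0.001224 x 5/2 = 0.003060 mol.
[H2C2O4] = 0.003060 / 0.02150 L = 0.142 M.

0.142 M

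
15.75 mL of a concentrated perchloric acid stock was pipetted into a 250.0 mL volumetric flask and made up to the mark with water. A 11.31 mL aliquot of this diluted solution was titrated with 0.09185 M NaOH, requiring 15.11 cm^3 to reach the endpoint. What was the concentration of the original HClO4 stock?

1.95 M

n(NaOH) = 0.09185 x 0.01511 = 0.001388 mol.
n(HClO4) in the aliquot = 0.001388 mol.
[diluted HClO4] = 0.001388 / 0.01131 = 0.1227 M.
Dilution factor = 250.0/15.75 = 15.87, so [stock] = 0.1227 x 15.87 = 1.95 M.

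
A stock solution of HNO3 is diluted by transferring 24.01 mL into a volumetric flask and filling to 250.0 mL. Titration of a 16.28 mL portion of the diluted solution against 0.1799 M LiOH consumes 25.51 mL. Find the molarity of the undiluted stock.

n(LiOH) = 0.1799 x 0.02551 = 0.004589 mol.
n(HNO3) in the aliquot = 0.004589 mol.
[diluted HNO3] = 0.004589 / 0.01628 = 0.2819 M.
Dilution factor = 250.0/24.01 = 10.41, so [stock] = 0.2819 x 10.41 = 2.94 M.

2.94 M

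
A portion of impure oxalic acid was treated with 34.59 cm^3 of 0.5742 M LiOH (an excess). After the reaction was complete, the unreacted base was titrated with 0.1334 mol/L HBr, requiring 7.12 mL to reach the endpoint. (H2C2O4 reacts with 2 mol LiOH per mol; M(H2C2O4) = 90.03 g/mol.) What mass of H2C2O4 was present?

Total n(LiOH) added = 0.5742 x 0.03459 = 0.01986 mol.
n(HBr) used = 0.1334 x 0.007120 = 0.0009498 mol, which equals the excess n(LiOH).
So n(LiOH) consumed by the sample = 0.01986 - 0.0009498 = 0.01891 mol.
n(H2C2O4) = 0.01891 / 2 = 0.009456 mol.
mass = 0.009456 mol x 90.03 g/mol = 0.851 g.

0.851 g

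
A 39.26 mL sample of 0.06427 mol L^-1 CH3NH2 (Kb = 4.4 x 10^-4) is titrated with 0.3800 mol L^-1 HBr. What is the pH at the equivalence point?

5.95

n(CH3NH2) = 0.06427 x 0.03926 = 0.002523 mol; V(HBr) at equivalence = 0.002523/0.3800 = 0.006640 L.
At equivalence the base is fully converted to CH3NH3+; total volume = 0.04590 L, so [CH3NH3+] = 0.002523/0.04590 = 0.05497 M.
Ka(CH3NH3+) = Kw/Kb = 1.0e-14 / 4.4 x 10^-4 = 2.27e-11.
[H^+] = sqrt(Ka x [CH3NH3+]) = sqrt(2.27e-11 x 0.05497) = 1.12e-6 M.
pH = -log(1.12e-6) = 5.95.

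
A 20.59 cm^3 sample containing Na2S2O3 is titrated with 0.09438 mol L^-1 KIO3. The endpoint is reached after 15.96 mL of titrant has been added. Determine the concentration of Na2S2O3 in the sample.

n(KIO3) = 0.09438 x 0.01596 = 0.001506 mol.
From the balanced equation, 1 mol KIO3 reacts with 6 mol Na2S2O3, so n(Na2S2O3) = 0.001506 x 6/1 = 0.009038 mol.
[Na2S2O3] = 0.009038 / 0.02059 L = 0.439 M.

0.439 M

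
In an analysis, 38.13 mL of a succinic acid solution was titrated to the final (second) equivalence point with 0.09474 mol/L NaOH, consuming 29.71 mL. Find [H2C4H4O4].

n(NaOH) = 0.09474 x 0.02971 = 0.002815 mol.
At the final (second) equivalence point, 2 mol OH^- react per mol H2C4H4O4, so n(H2C4H4O4) = 0.002815 / 2 = 0.001407 mol.
[H2C4H4O4] = 0.001407 / 0.03813 L = 0.0369 M.

0.0369 M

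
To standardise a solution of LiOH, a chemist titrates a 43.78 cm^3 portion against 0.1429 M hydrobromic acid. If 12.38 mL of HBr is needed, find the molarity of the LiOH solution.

0.0404 M

n(HBr) delivered = 0.1429 x 0.01238 = 0.001769 mol.
For a 1:1 reaction, n(LiOH) = 0.001769 mol.
[LiOH] = 0.001769 mol / 0.04378 L = 0.0404 M.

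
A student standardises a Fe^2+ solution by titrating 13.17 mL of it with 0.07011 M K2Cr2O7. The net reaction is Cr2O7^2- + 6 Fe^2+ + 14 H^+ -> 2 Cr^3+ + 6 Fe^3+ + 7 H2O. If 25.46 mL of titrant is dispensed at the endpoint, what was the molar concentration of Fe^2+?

n(K2Cr2O7) = 0.07011 x 0.02546 = 0.001785 mol.
From the balanced equation, 1 mol K2Cr2O7 reacts with 6 mol Fe^2+, so n(Fe^2+) = 0.001785 x 6/1 = 0.01071 mol.
[Fe^2+] = 0.01071 / 0.01317 L = 0.813 M.

0.813 M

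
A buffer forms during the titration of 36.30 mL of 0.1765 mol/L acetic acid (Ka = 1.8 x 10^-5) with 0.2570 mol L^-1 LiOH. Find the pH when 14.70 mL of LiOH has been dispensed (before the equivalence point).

Initial n(CH3COOH) = 0.1765 x 0.03630 = 0.006407 mol.
n(LiOH) added = 0.2570 x 0.01470 = 0.003778 mol, converting that many moles of CH3COOH to CH3COO-.
Remaining n(CH3COOH) = 0.002629 mol; n(CH3COO-) = 0.003778 mol.
By Henderson-Hasselbalch, pH = pKa + log([A^-]/[HA]) = 4.74 + log(0.003778/0.002629) = 4.74 + (+0.16) = 4.90.

4.90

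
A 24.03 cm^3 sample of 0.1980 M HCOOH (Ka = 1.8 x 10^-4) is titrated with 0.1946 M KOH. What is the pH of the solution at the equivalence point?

8.37

n(HCOOH) = 0.1980 x 0.02403 = 0.004758 mol; V(KOH) at equivalence = 0.004758/0.1946 = 0.02445 L.
At equivalence all the acid is converted to HCOO-; total volume = 0.02403 + 0.02445 = 0.04848 L, so [HCOO-] = 0.004758/0.04848 = 0.09814 M.
Kb = Kw/Ka = 1.0e-14 / 1.8 x 10^-4 = 5.56e-11.
[OH^-] = sqrt(Kb x [HCOO-]) = sqrt(5.56e-11 x 0.09814) = 2.34e-6 M.
pOH = 5.63, so pH = 14.00 - 5.63 = 8.37.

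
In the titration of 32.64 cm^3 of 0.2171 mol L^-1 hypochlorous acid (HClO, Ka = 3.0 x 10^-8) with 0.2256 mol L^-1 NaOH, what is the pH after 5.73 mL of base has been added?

6.87

Initial n(HClO) = 0.2171 x 0.03264 = 0.007086 mol.
n(NaOH) added = 0.2256 x 0.005730 = 0.001293 mol, converting that many moles of HClO to ClO-.
Remaining n(HClO) = 0.005793 mol; n(ClO-) = 0.001293 mol.
By Henderson-Hasselbalch, pH = pKa + log([A^-]/[HA]) = 7.52 + log(0.001293/0.005793) = 7.52 + (-0.65) = 6.87.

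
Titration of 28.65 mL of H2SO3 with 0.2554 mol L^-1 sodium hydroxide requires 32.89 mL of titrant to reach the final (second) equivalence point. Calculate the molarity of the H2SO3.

0.147 M

n(NaOH) = 0.2554 x 0.03289 = 0.008400 mol.
At the final (second) equivalence point, 2 mol OH^- react per mol H2SO3, so n(H2SO3) = 0.008400 / 2 = 0.004200 mol.
[H2SO3] = 0.004200 / 0.02865 L = 0.147 M.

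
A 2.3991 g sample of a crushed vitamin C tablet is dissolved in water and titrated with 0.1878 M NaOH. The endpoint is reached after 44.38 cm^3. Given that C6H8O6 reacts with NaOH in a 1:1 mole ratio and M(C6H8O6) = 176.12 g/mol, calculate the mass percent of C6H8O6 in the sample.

61.2%

n(NaOH) = 0.1878 x 0.04438 = 0.008335 mol.
n(C6H8O6) = 0.008335 / 1 = 0.008335 mol.
mass of C6H8O6 = 0.008335 x 176.12 = 1.468 g.
% purity = 1.468 / 2.3991 x 100 = 61.2%.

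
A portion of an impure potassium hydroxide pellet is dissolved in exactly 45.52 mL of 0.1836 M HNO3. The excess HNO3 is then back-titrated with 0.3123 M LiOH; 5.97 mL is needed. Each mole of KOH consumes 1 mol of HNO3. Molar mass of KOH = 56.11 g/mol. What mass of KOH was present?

Total n(HNO3) added = 0.1836 x 0.04552 = 0.008357 mol.
n(LiOH) used = 0.3123 x 0.005970 = 0.001864 mol, which equals the excess n(HNO3).
So n(HNO3) consumed by the sample = 0.008357 - 0.001864 = 0.006493 mol.
n(KOH) = 0.006493 / 1 = 0.006493 mol.
mass = 0.006493 mol x 56.11 g/mol = 0.364 g.

0.364 g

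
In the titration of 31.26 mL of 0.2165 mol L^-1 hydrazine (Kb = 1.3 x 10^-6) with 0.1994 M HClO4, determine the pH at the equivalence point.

4.55

n(N2H4) = 0.2165 x 0.03126 = 0.006768 mol; V(HClO4) at equivalence = 0.006768/0.1994 = 0.03394 L.
At equivalence the base is fully converted to N2H5+; total volume = 0.06520 L, so [N2H5+] = 0.006768/0.06520 = 0.1038 M.
Ka(N2H5+) = Kw/Kb = 1.0e-14 / 1.3 x 10^-6 = 7.69e-9.
[H^+] = sqrt(Ka x [N2H5+]) = sqrt(7.69e-9 x 0.1038) = 2.83e-5 M.
pH = -log(2.83e-5) = 4.55.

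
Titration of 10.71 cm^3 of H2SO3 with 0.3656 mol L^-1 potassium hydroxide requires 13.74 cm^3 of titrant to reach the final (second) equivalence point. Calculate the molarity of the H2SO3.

0.235 M

n(KOH) = 0.3656 x 0.01374 = 0.005023 mol.
At the final (second) equivalence point, 2 mol OH^- react per mol H2SO3, so n(H2SO3) = 0.005023 / 2 = 0.002512 mol.
[H2SO3] = 0.002512 / 0.01071 L = 0.235 M.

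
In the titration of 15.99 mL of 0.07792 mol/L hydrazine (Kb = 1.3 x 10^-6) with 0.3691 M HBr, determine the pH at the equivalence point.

4.65

n(N2H4) = 0.07792 x 0.01599 = 0.001246 mol; V(HBr) at equivalence = 0.001246/0.3691 = 0.003376 L.
At equivalence the base is fully converted to N2H5+; total volume = 0.01937 L, so [N2H5+] = 0.001246/0.01937 = 0.06434 M.
Ka(N2H5+) = Kw/Kb = 1.0e-14 / 1.3 x 10^-6 = 7.69e-9.
[H^+] = sqrt(Ka x [N2H5+]) = sqrt(7.69e-9 x 0.06434) = 2.22e-5 M.
pH = -log(2.22e-5) = 4.65.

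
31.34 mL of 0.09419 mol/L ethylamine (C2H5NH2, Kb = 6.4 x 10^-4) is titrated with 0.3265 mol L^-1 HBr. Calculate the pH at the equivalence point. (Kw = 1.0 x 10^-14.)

5.97

n(C2H5NH2) = 0.09419 x 0.03134 = 0.002952 mol; V(HBr) at equivalence = 0.002952/0.3265 = 0.009041 L.
At equivalence the base is fully converted to C2H5NH3+; total volume = 0.04038 L, so [C2H5NH3+] = 0.002952/0.04038 = 0.07310 M.
Ka(C2H5NH3+) = Kw/Kb = 1.0e-14 / 6.4 x 10^-4 = 1.56e-11.
[H^+] = sqrt(Ka x [C2H5NH3+]) = sqrt(1.56e-11 x 0.07310) = 1.07e-6 M.
pH = -log(1.07e-6) = 5.97.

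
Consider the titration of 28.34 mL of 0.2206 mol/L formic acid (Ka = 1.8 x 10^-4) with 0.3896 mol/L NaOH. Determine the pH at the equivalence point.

8.45

n(HCOOH) = 0.2206 x 0.02834 = 0.006252 mol; V(NaOH) at equivalence = 0.006252/0.3896 = 0.01605 L.
At equivalence all the acid is converted to HCOO-; total volume = 0.02834 + 0.01605 = 0.04439 L, so [HCOO-] = 0.006252/0.04439 = 0.1408 M.
Kb = Kw/Ka = 1.0e-14 / 1.8 x 10^-4 = 5.56e-11.
[OH^-] = sqrt(Kb x [HCOO-]) = sqrt(5.56e-11 x 0.1408) = 2.80e-6 M.
pOH = 5.55, so pH = 14.00 - 5.55 = 8.45.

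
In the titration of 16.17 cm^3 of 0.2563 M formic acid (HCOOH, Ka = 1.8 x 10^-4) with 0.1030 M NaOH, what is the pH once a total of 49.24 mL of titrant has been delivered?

12.15

n(acid) = 0.2563 x 0.01617 = 0.004144 mol; n(NaOH) added = 0.1030 x 0.04924 = 0.005072 mol.
Base is in excess by 0.005072 - 0.004144 = 0.0009273 mol in a total volume of 0.06541 L.
[OH^-] = 0.0009273/0.06541 = 0.01418 M, so pOH = 1.85 and pH = 14.00 - 1.85 = 12.15.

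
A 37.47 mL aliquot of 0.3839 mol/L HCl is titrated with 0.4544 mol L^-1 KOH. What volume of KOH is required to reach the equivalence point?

n(HCl) = 0.3839 mol/L x 0.03747 L = 0.01438 mol.
At equivalence n(KOH) = n(HCl) = 0.01438 mol.
V(KOH) = 0.01438 / 0.4544 = 0.03166 L = 31.7 mL.

31.7 mL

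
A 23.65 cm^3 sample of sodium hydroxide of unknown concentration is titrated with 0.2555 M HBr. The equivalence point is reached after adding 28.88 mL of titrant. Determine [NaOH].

0.312 M

n(HBr) delivered = 0.2555 x 0.02888 = 0.007379 mol.
For a 1:1 reaction, n(NaOH) = 0.007379 mol.
[NaOH] = 0.007379 mol / 0.02365 L = 0.312 M.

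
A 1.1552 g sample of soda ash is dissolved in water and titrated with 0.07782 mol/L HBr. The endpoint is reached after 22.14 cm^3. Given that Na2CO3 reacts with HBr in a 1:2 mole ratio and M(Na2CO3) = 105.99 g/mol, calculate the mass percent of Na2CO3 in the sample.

n(HBr) = 0.07782 x 0.02214 = 0.001723 mol.
n(Na2CO3) = 0.001723 / 2 = 0.0008615 mol.
mass of Na2CO3 = 0.0008615 x 105.99 = 0.09131 g.
% purity = 0.09131 / 1.1552 x 100 = 7.90%.

7.90%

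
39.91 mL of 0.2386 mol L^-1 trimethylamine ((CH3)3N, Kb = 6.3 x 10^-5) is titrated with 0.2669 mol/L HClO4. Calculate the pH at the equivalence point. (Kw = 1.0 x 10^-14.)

n((CH3)3N) = 0.2386 x 0.03991 = 0.009523 mol; V(HClO4) at equivalence = 0.009523/0.2669 = 0.03568 L.
At equivalence the base is fully converted to (CH3)3NH+; total volume = 0.07559 L, so [(CH3)3NH+] = 0.009523/0.07559 = 0.1260 M.
Ka((CH3)3NH+) = Kw/Kb = 1.0e-14 / 6.3 x 10^-5 = 1.59e-10.
[H^+] = sqrt(Ka x [(CH3)3NH+]) = sqrt(1.59e-10 x 0.1260) = 4.47e-6 M.
pH = -log(4.47e-6) = 5.35.

5.35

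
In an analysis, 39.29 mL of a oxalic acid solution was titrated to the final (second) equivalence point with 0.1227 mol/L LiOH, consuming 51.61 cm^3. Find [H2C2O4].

0.0806 M

n(LiOH) = 0.1227 x 0.05161 = 0.006333 mol.
At the final (second) equivalence point, 2 mol OH^- react per mol H2C2O4, so n(H2C2O4) = 0.006333 / 2 = 0.003166 mol.
[H2C2O4] = 0.003166 / 0.03929 L = 0.0806 M.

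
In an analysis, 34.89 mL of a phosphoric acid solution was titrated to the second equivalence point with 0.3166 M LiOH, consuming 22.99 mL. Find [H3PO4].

n(LiOH) = 0.3166 x 0.02299 = 0.007279 mol.
At the second equivalence point, 2 mol OH^- react per mol H3PO4, so n(H3PO4) = 0.007279 / 2 = 0.003639 mol.
[H3PO4] = 0.003639 / 0.03489 L = 0.104 M.

0.104 M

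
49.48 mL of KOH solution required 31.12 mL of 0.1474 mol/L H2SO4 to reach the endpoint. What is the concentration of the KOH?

n(H2SO4) delivered = 0.1474 x 0.03112 = 0.004587 mol.
The reaction is 2 KOH + 1 H2SO4, so n(KOH) = 0.004587 x 2/1 = 0.009174 mol.
[KOH] = 0.009174 mol / 0.04948 L = 0.185 M.

0.185 M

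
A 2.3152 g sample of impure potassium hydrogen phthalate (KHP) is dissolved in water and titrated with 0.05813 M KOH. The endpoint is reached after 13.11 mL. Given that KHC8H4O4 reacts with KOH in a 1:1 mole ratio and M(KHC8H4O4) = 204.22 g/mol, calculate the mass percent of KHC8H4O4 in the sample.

n(KOH) = 0.05813 x 0.01311 = 0.0007621 mol.
n(KHC8H4O4) = 0.0007621 / 1 = 0.0007621 mol.
mass of KHC8H4O4 = 0.0007621 x 204.22 = 0.1556 g.
% purity = 0.1556 / 2.3152 x 100 = 6.72%.

6.72%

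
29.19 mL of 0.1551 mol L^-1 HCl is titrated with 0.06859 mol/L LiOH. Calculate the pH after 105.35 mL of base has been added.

n(acid) = 0.1551 x 0.02919 = 0.004527 mol; n(LiOH) added = 0.06859 x 0.1053 = 0.007226 mol.
Base is in excess by 0.007226 - 0.004527 = 0.002699 mol in a total volume of 0.1345 L.
[OH^-] = 0.002699/0.1345 = 0.02006 M, so pOH = 1.70 and pH = 14.00 - 1.70 = 12.30.

12.30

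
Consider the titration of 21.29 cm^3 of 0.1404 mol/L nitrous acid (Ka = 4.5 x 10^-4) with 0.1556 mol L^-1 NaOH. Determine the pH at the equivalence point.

n(HNO2) = 0.1404 x 0.02129 = 0.002989 mol; V(NaOH) at equivalence = 0.002989/0.1556 = 0.01921 L.
At equivalence all the acid is converted to NO2-; total volume = 0.02129 + 0.01921 = 0.04050 L, so [NO2-] = 0.002989/0.04050 = 0.07380 M.
Kb = Kw/Ka = 1.0e-14 / 4.5 x 10^-4 = 2.22e-11.
[OH^-] = sqrt(Kb x [NO2-]) = sqrt(2.22e-11 x 0.07380) = 1.28e-6 M.
pOH = 5.89, so pH = 14.00 - 5.89 = 8.11.

8.11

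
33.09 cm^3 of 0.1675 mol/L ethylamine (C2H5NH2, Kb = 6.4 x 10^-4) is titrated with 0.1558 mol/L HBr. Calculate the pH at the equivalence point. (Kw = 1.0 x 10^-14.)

5.95

n(C2H5NH2) = 0.1675 x 0.03309 = 0.005543 mol; V(HBr) at equivalence = 0.005543/0.1558 = 0.03557 L.
At equivalence the base is fully converted to C2H5NH3+; total volume = 0.06866 L, so [C2H5NH3+] = 0.005543/0.06866 = 0.08072 M.
Ka(C2H5NH3+) = Kw/Kb = 1.0e-14 / 6.4 x 10^-4 = 1.56e-11.
[H^+] = sqrt(Ka x [C2H5NH3+]) = sqrt(1.56e-11 x 0.08072) = 1.12e-6 M.
pH = -log(1.12e-6) = 5.95.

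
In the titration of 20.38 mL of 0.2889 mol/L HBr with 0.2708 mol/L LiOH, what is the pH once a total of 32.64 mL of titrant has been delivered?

n(acid) = 0.2889 x 0.02038 = 0.005888 mol; n(LiOH) added = 0.2708 x 0.03264 = 0.008839 mol.
Base is in excess by 0.008839 - 0.005888 = 0.002951 mol in a total volume of 0.05302 L.
[OH^-] = 0.002951/0.05302 = 0.05566 M, so pOH = 1.25 and pH = 14.00 - 1.25 = 12.75.

12.75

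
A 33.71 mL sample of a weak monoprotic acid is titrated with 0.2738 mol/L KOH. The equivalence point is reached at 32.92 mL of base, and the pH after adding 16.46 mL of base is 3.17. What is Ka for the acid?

16.46 mL is half of the equivalence volume, so this is the half-equivalence point where [HA] = [A^-].
At half-equivalence pH = pKa, so pKa = 3.17.
Ka = 10^(-3.17) = 6.8 x 10^-4.

6.8 x 10^-4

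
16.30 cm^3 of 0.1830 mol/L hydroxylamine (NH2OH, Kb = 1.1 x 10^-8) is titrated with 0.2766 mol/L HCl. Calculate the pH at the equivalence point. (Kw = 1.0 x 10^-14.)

3.50

n(NH2OH) = 0.1830 x 0.01630 = 0.002983 mol; V(HCl) at equivalence = 0.002983/0.2766 = 0.01078 L.
At equivalence the base is fully converted to NH3OH+; total volume = 0.02708 L, so [NH3OH+] = 0.002983/0.02708 = 0.1101 M.
Ka(NH3OH+) = Kw/Kb = 1.0e-14 / 1.1 x 10^-8 = 9.09e-7.
[H^+] = sqrt(Ka x [NH3OH+]) = sqrt(9.09e-7 x 0.1101) = 0.000316 M.
pH = -log(0.000316) = 3.50.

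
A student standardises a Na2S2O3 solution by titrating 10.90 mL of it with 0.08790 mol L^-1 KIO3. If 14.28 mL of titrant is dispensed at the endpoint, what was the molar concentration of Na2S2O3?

0.691 M

n(KIO3) = 0.08790 x 0.01428 = 0.001255 mol.
From the balanced equation, 1 mol KIO3 reacts with 6 mol Na2S2O3, so n(Na2S2O3) = 0.001255 x 6/1 = 0.007531 mol.
[Na2S2O3] = 0.007531 / 0.01090 L = 0.691 M.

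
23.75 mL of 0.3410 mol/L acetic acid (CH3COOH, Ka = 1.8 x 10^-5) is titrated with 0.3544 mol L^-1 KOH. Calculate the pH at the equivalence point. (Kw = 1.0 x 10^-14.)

8.99

n(CH3COOH) = 0.3410 x 0.02375 = 0.008099 mol; V(KOH) at equivalence = 0.008099/0.3544 = 0.02285 L.
At equivalence all the acid is converted to CH3COO-; total volume = 0.02375 + 0.02285 = 0.04660 L, so [CH3COO-] = 0.008099/0.04660 = 0.1738 M.
Kb = Kw/Ka = 1.0e-14 / 1.8 x 10^-5 = 5.56e-10.
[OH^-] = sqrt(Kb x [CH3COO-]) = sqrt(5.56e-10 x 0.1738) = 9.83e-6 M.
pOH = 5.01, so pH = 14.00 - 5.01 = 8.99.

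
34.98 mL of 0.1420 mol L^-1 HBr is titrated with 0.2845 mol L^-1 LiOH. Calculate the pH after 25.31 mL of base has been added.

12.57

n(acid) = 0.1420 x 0.03498 = 0.004967 mol; n(LiOH) added = 0.2845 x 0.02531 = 0.007201 mol.
Base is in excess by 0.007201 - 0.004967 = 0.002234 mol in a total volume of 0.06029 L.
[OH^-] = 0.002234/0.06029 = 0.03705 M, so pOH = 1.43 and pH = 14.00 - 1.43 = 12.57.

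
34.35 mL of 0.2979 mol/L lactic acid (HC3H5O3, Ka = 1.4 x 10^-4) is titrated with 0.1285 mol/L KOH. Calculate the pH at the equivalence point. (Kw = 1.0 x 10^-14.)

8.40

n(HC3H5O3) = 0.2979 x 0.03435 = 0.01023 mol; V(KOH) at equivalence = 0.01023/0.1285 = 0.07963 L.
At equivalence all the acid is converted to C3H5O3-; total volume = 0.03435 + 0.07963 = 0.1140 L, so [C3H5O3-] = 0.01023/0.1140 = 0.08978 M.
Kb = Kw/Ka = 1.0e-14 / 1.4 x 10^-4 = 7.14e-11.
[OH^-] = sqrt(Kb x [C3H5O3-]) = sqrt(7.14e-11 x 0.08978) = 2.53e-6 M.
pOH = 5.60, so pH = 14.00 - 5.60 = 8.40.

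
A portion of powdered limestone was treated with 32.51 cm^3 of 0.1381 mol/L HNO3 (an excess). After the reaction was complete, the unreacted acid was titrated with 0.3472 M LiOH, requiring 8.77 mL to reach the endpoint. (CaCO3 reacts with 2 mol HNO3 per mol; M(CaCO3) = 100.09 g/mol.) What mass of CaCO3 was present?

Total n(HNO3) added = 0.1381 x 0.03251 = 0.004490 mol.
n(LiOH) used = 0.3472 x 0.008770 = 0.003045 mol, which equals the excess n(HNO3).
So n(HNO3) consumed by the sample = 0.004490 - 0.003045 = 0.001445 mol.
n(CaCO3) = 0.001445 / 2 = 0.0007223 mol.
mass = 0.0007223 mol x 100.09 g/mol = 0.0723 g.

0.0723 g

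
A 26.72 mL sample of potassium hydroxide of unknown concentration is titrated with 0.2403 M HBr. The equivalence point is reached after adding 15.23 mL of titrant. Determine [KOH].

0.137 M

n(HBr) delivered = 0.2403 x 0.01523 = 0.003660 mol.
For a 1:1 reaction, n(KOH) = 0.003660 mol.
[KOH] = 0.003660 mol / 0.02672 L = 0.137 M.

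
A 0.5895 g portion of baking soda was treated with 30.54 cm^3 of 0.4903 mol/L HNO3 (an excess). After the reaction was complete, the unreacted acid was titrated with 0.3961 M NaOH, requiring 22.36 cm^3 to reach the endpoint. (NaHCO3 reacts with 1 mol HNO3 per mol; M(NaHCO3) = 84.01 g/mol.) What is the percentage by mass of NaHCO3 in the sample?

87.2%

Total n(HNO3) added = 0.4903 x 0.03054 = 0.01497 mol.
n(NaOH) used = 0.3961 x 0.02236 = 0.008857 mol, which equals the excess n(HNO3).
So n(HNO3) consumed by the sample = 0.01497 - 0.008857 = 0.006117 mol.
n(NaHCO3) = 0.006117 / 1 = 0.006117 mol.
mass NaHCO3 = 0.006117 x 84.01 = 0.5139 g, so %NaHCO3 = 0.5139/0.5895 x 100 = 87.2%.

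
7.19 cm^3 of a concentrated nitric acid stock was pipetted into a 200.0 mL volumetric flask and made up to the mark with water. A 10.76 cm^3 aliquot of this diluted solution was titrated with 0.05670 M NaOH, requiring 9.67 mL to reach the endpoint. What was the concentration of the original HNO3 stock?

n(NaOH) = 0.05670 x 0.009670 = 0.0005483 mol.
n(HNO3) in the aliquot = 0.0005483 mol.
[diluted HNO3] = 0.0005483 / 0.01076 = 0.05096 M.
Dilution factor = 200.0/7.190 = 27.82, so [stock] = 0.05096 x 27.82 = 1.42 M.

1.42 M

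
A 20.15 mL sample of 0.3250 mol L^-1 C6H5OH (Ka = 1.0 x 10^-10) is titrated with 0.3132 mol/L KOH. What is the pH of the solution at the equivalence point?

11.60

n(C6H5OH) = 0.3250 x 0.02015 = 0.006549 mol; V(KOH) at equivalence = 0.006549/0.3132 = 0.02091 L.
At equivalence all the acid is converted to C6H5O-; total volume = 0.02015 + 0.02091 = 0.04106 L, so [C6H5O-] = 0.006549/0.04106 = 0.1595 M.
Kb = Kw/Ka = 1.0e-14 / 1.0 x 10^-10 = 0.000100.
[OH^-] = sqrt(Kb x [C6H5O-]) = sqrt(0.000100 x 0.1595) = 0.00399 M.
pOH = 2.40, so pH = 14.00 - 2.40 = 11.60.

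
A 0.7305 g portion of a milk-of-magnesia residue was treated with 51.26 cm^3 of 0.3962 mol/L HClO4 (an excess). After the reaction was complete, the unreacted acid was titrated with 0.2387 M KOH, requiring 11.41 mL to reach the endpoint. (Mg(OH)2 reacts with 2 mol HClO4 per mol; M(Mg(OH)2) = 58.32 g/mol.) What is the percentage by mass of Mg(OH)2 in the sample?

70.2%

Total n(HClO4) added = 0.3962 x 0.05126 = 0.02031 mol.
n(KOH) used = 0.2387 x 0.01141 = 0.002724 mol, which equals the excess n(HClO4).
So n(HClO4) consumed by the sample = 0.02031 - 0.002724 = 0.01759 mol.
n(Mg(OH)2) = 0.01759 / 2 = 0.008793 mol.
mass Mg(OH)2 = 0.008793 x 58.32 = 0.5128 g, so %Mg(OH)2 = 0.5128/0.7305 x 100 = 70.2%.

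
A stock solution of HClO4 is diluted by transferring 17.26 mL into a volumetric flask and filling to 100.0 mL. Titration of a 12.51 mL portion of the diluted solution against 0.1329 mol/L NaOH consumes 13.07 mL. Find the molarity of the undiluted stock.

0.804 M

n(NaOH) = 0.1329 x 0.01307 = 0.001737 mol.
n(HClO4) in the aliquot = 0.001737 mol.
[diluted HClO4] = 0.001737 / 0.01251 = 0.1388 M.
Dilution factor = 100.0/17.26 = 5.794, so [stock] = 0.1388 x 5.794 = 0.804 M.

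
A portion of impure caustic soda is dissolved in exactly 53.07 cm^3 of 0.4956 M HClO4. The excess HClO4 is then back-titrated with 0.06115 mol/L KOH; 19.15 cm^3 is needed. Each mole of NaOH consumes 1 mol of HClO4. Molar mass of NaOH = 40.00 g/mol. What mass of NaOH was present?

1.01 g

Total n(HClO4) added = 0.4956 x 0.05307 = 0.02630 mol.
n(KOH) used = 0.06115 x 0.01915 = 0.001171 mol, which equals the excess n(HClO4).
So n(HClO4) consumed by the sample = 0.02630 - 0.001171 = 0.02513 mol.
n(NaOH) = 0.02513 / 1 = 0.02513 mol.
mass = 0.02513 mol x 40.00 g/mol = 1.01 g.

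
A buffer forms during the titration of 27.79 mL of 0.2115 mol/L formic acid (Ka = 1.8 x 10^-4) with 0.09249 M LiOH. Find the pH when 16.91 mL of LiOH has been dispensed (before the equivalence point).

Initial n(HCOOH) = 0.2115 x 0.02779 = 0.005878 mol.
n(LiOH) added = 0.09249 x 0.01691 = 0.001564 mol, converting that many moles of HCOOH to HCOO-.
Remaining n(HCOOH) = 0.004314 mol; n(HCOO-) = 0.001564 mol.
By Henderson-Hasselbalch, pH = pKa + log([A^-]/[HA]) = 3.74 + log(0.001564/0.004314) = 3.74 + (-0.44) = 3.30.

3.30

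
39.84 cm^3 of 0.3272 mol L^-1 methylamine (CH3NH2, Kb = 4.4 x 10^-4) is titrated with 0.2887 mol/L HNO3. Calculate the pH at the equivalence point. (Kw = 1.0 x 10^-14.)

n(CH3NH2) = 0.3272 x 0.03984 = 0.01304 mol; V(HNO3) at equivalence = 0.01304/0.2887 = 0.04515 L.
At equivalence the base is fully converted to CH3NH3+; total volume = 0.08499 L, so [CH3NH3+] = 0.01304/0.08499 = 0.1534 M.
Ka(CH3NH3+) = Kw/Kb = 1.0e-14 / 4.4 x 10^-4 = 2.27e-11.
[H^+] = sqrt(Ka x [CH3NH3+]) = sqrt(2.27e-11 x 0.1534) = 1.87e-6 M.
pH = -log(1.87e-6) = 5.73.

5.73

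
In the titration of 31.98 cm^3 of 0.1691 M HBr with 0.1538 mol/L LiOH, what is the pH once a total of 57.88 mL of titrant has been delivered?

12.59

n(acid) = 0.1691 x 0.03198 = 0.005408 mol; n(LiOH) added = 0.1538 x 0.05788 = 0.008902 mol.
Base is in excess by 0.008902 - 0.005408 = 0.003494 mol in a total volume of 0.08986 L.
[OH^-] = 0.003494/0.08986 = 0.03888 M, so pOH = 1.41 and pH = 14.00 - 1.41 = 12.59.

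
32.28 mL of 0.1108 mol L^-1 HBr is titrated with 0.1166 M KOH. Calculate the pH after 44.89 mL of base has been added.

n(acid) = 0.1108 x 0.03228 = 0.003577 mol; n(KOH) added = 0.1166 x 0.04489 = 0.005234 mol.
Base is in excess by 0.005234 - 0.003577 = 0.001658 mol in a total volume of 0.07717 L.
[OH^-] = 0.001658/0.07717 = 0.02148 M, so pOH = 1.67 and pH = 14.00 - 1.67 = 12.33.

12.33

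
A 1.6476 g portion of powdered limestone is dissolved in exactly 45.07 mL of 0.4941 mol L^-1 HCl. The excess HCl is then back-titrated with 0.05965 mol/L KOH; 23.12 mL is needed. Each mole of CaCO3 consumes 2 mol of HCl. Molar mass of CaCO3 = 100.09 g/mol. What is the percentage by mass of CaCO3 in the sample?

63.5%

Total n(HCl) added = 0.4941 x 0.04507 = 0.02227 mol.
n(KOH) used = 0.05965 x 0.02312 = 0.001379 mol, which equals the excess n(HCl).
So n(HCl) consumed by the sample = 0.02227 - 0.001379 = 0.02089 mol.
n(CaCO3) = 0.02089 / 2 = 0.01044 mol.
mass CaCO3 = 0.01044 x 100.09 = 1.045 g, so %CaCO3 = 1.045/1.6476 x 100 = 63.5%.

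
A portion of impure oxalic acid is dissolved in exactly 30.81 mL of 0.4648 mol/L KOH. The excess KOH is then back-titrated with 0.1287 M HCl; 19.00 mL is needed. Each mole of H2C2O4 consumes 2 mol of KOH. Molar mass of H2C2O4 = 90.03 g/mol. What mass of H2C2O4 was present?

0.535 g

Total n(KOH) added = 0.4648 x 0.03081 = 0.01432 mol.
n(HCl) used = 0.1287 x 0.01900 = 0.002445 mol, which equals the excess n(KOH).
So n(KOH) consumed by the sample = 0.01432 - 0.002445 = 0.01188 mol.
n(H2C2O4) = 0.01188 / 2 = 0.005938 mol.
mass = 0.005938 mol x 90.03 g/mol = 0.535 g.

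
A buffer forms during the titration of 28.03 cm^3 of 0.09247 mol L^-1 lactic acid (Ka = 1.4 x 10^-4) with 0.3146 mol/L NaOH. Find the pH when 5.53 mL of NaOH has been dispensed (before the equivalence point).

Initial n(HC3H5O3) = 0.09247 x 0.02803 = 0.002592 mol.
n(NaOH) added = 0.3146 x 0.005530 = 0.001740 mol, converting that many moles of HC3H5O3 to C3H5O3-.
Remaining n(HC3H5O3) = 0.0008522 mol; n(C3H5O3-) = 0.001740 mol.
By Henderson-Hasselbalch, pH = pKa + log([A^-]/[HA]) = 3.85 + log(0.001740/0.0008522) = 3.85 + (+0.31) = 4.16.

4.16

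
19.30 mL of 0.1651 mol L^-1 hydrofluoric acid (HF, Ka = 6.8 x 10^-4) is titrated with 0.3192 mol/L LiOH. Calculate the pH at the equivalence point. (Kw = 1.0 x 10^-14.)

8.10

n(HF) = 0.1651 x 0.01930 = 0.003186 mol; V(LiOH) at equivalence = 0.003186/0.3192 = 0.009983 L.
At equivalence all the acid is converted to F-; total volume = 0.01930 + 0.009983 = 0.02928 L, so [F-] = 0.003186/0.02928 = 0.1088 M.
Kb = Kw/Ka = 1.0e-14 / 6.8 x 10^-4 = 1.47e-11.
[OH^-] = sqrt(Kb x [F-]) = sqrt(1.47e-11 x 0.1088) = 1.27e-6 M.
pOH = 5.90, so pH = 14.00 - 5.90 = 8.10.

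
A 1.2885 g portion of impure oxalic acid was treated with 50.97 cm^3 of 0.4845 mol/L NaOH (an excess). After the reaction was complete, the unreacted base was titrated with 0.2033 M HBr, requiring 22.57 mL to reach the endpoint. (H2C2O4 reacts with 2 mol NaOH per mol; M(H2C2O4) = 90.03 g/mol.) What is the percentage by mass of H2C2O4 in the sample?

Total n(NaOH) added = 0.4845 x 0.05097 = 0.02469 mol.
n(HBr) used = 0.2033 x 0.02257 = 0.004588 mol, which equals the excess n(NaOH).
So n(NaOH) consumed by the sample = 0.02469 - 0.004588 = 0.02011 mol.
n(H2C2O4) = 0.02011 / 2 = 0.01005 mol.
mass H2C2O4 = 0.01005 x 90.03 = 0.9051 g, so %H2C2O4 = 0.9051/1.2885 x 100 = 70.2%.

70.2%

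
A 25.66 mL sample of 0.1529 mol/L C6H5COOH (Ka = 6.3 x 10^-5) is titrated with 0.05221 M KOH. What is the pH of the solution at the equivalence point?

8.40

n(C6H5COOH) = 0.1529 x 0.02566 = 0.003923 mol; V(KOH) at equivalence = 0.003923/0.05221 = 0.07515 L.
At equivalence all the acid is converted to C6H5COO-; total volume = 0.02566 + 0.07515 = 0.1008 L, so [C6H5COO-] = 0.003923/0.1008 = 0.03892 M.
Kb = Kw/Ka = 1.0e-14 / 6.3 x 10^-5 = 1.59e-10.
[OH^-] = sqrt(Kb x [C6H5COO-]) = sqrt(1.59e-10 x 0.03892) = 2.49e-6 M.
pOH = 5.60, so pH = 14.00 - 5.60 = 8.40.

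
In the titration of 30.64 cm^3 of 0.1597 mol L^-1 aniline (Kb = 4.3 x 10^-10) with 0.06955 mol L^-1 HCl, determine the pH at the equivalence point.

2.97

n(C6H5NH2) = 0.1597 x 0.03064 = 0.004893 mol; V(HCl) at equivalence = 0.004893/0.06955 = 0.07036 L.
At equivalence the base is fully converted to C6H5NH3+; total volume = 0.1010 L, so [C6H5NH3+] = 0.004893/0.1010 = 0.04845 M.
Ka(C6H5NH3+) = Kw/Kb = 1.0e-14 / 4.3 x 10^-10 = 2.33e-5.
[H^+] = sqrt(Ka x [C6H5NH3+]) = sqrt(2.33e-5 x 0.04845) = 0.00106 M.
pH = -log(0.00106) = 2.97.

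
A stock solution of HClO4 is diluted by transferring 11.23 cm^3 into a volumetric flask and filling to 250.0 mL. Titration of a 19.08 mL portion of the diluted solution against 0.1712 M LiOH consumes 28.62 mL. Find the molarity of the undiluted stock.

n(LiOH) = 0.1712 x 0.02862 = 0.004900 mol.
n(HClO4) in the aliquot = 0.004900 mol.
[diluted HClO4] = 0.004900 / 0.01908 = 0.2568 M.
Dilution factor = 250.0/11.23 = 22.26, so [stock] = 0.2568 x 22.26 = 5.72 M.

5.72 M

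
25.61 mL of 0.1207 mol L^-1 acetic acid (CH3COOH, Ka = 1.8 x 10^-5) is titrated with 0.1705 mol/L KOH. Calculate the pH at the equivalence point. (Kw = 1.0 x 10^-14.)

8.80

n(CH3COOH) = 0.1207 x 0.02561 = 0.003091 mol; V(KOH) at equivalence = 0.003091/0.1705 = 0.01813 L.
At equivalence all the acid is converted to CH3COO-; total volume = 0.02561 + 0.01813 = 0.04374 L, so [CH3COO-] = 0.003091/0.04374 = 0.07067 M.
Kb = Kw/Ka = 1.0e-14 / 1.8 x 10^-5 = 5.56e-10.
[OH^-] = sqrt(Kb x [CH3COO-]) = sqrt(5.56e-10 x 0.07067) = 6.27e-6 M.
pOH = 5.20, so pH = 14.00 - 5.20 = 8.80.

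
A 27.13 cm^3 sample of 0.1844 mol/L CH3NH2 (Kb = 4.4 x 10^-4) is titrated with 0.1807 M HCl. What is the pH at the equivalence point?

n(CH3NH2) = 0.1844 x 0.02713 = 0.005003 mol; V(HCl) at equivalence = 0.005003/0.1807 = 0.02769 L.
At equivalence the base is fully converted to CH3NH3+; total volume = 0.05482 L, so [CH3NH3+] = 0.005003/0.05482 = 0.09127 M.
Ka(CH3NH3+) = Kw/Kb = 1.0e-14 / 4.4 x 10^-4 = 2.27e-11.
[H^+] = sqrt(Ka x [CH3NH3+]) = sqrt(2.27e-11 x 0.09127) = 1.44e-6 M.
pH = -log(1.44e-6) = 5.84.

5.84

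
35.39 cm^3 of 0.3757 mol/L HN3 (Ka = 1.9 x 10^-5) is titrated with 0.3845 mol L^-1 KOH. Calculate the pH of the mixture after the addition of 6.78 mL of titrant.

4.11

Initial n(HN3) = 0.3757 x 0.03539 = 0.01330 mol.
n(KOH) added = 0.3845 x 0.006780 = 0.002607 mol, converting that many moles of HN3 to N3-.
Remaining n(HN3) = 0.01069 mol; n(N3-) = 0.002607 mol.
By Henderson-Hasselbalch, pH = pKa + log([A^-]/[HA]) = 4.72 + log(0.002607/0.01069) = 4.72 + (-0.61) = 4.11.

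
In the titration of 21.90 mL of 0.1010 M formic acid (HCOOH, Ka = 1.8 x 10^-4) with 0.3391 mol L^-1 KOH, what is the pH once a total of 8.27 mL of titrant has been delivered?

12.29

n(acid) = 0.1010 x 0.02190 = 0.002212 mol; n(KOH) added = 0.3391 x 0.008270 = 0.002804 mol.
Base is in excess by 0.002804 - 0.002212 = 0.0005925 mol in a total volume of 0.03017 L.
[OH^-] = 0.0005925/0.03017 = 0.01964 M, so pOH = 1.71 and pH = 14.00 - 1.71 = 12.29.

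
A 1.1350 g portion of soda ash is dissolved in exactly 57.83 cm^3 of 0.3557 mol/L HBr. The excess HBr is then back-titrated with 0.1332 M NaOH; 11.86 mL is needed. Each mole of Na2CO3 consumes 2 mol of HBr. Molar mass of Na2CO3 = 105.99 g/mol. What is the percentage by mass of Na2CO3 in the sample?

Total n(HBr) added = 0.3557 x 0.05783 = 0.02057 mol.
n(NaOH) used = 0.1332 x 0.01186 = 0.001580 mol, which equals the excess n(HBr).
So n(HBr) consumed by the sample = 0.02057 - 0.001580 = 0.01899 mol.
n(Na2CO3) = 0.01899 / 2 = 0.009495 mol.
mass Na2CO3 = 0.009495 x 105.99 = 1.006 g, so %Na2CO3 = 1.006/1.1350 x 100 = 88.7%.

88.7%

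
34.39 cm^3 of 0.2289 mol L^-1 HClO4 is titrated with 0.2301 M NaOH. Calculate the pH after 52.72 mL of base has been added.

12.69

n(acid) = 0.2289 x 0.03439 = 0.007872 mol; n(NaOH) added = 0.2301 x 0.05272 = 0.01213 mol.
Base is in excess by 0.01213 - 0.007872 = 0.004259 mol in a total volume of 0.08711 L.
[OH^-] = 0.004259/0.08711 = 0.04889 M, so pOH = 1.31 and pH = 14.00 - 1.31 = 12.69.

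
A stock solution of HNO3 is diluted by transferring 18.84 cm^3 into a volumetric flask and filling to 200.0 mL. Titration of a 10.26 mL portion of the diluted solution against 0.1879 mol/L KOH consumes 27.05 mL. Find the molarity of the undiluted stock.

5.26 M

n(KOH) = 0.1879 x 0.02705 = 0.005083 mol.
n(HNO3) in the aliquot = 0.005083 mol.
[diluted HNO3] = 0.005083 / 0.01026 = 0.4954 M.
Dilution factor = 200.0/18.84 = 10.62, so [stock] = 0.4954 x 10.62 = 5.26 M.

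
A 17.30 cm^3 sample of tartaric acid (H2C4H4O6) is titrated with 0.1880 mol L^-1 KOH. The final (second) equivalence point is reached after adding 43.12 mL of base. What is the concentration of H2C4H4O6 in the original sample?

0.234 M

n(KOH) = 0.1880 x 0.04312 = 0.008107 mol.
At the final (second) equivalence point, 2 mol OH^- react per mol H2C4H4O6, so n(H2C4H4O6) = 0.008107 / 2 = 0.004053 mol.
[H2C4H4O6] = 0.004053 / 0.01730 L = 0.234 M.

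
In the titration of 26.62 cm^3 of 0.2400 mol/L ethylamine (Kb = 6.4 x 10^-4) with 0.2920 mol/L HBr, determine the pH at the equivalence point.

n(C2H5NH2) = 0.2400 x 0.02662 = 0.006389 mol; V(HBr) at equivalence = 0.006389/0.2920 = 0.02188 L.
At equivalence the base is fully converted to C2H5NH3+; total volume = 0.04850 L, so [C2H5NH3+] = 0.006389/0.04850 = 0.1317 M.
Ka(C2H5NH3+) = Kw/Kb = 1.0e-14 / 6.4 x 10^-4 = 1.56e-11.
[H^+] = sqrt(Ka x [C2H5NH3+]) = sqrt(1.56e-11 x 0.1317) = 1.43e-6 M.
pH = -log(1.43e-6) = 5.84.

5.84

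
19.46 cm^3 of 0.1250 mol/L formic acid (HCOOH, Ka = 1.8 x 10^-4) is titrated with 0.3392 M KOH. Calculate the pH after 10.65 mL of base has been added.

n(acid) = 0.1250 x 0.01946 = 0.002433 mol; n(KOH) added = 0.3392 x 0.01065 = 0.003612 mol.
Base is in excess by 0.003612 - 0.002433 = 0.001180 mol in a total volume of 0.03011 L.
[OH^-] = 0.001180/0.03011 = 0.03919 M, so pOH = 1.41 and pH = 14.00 - 1.41 = 12.59.

12.59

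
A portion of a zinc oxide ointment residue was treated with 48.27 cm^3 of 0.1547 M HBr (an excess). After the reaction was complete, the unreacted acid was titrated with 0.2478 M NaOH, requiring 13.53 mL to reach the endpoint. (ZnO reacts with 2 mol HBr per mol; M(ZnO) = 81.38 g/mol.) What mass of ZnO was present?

Total n(HBr) added = 0.1547 x 0.04827 = 0.007467 mol.
n(NaOH) used = 0.2478 x 0.01353 = 0.003353 mol, which equals the excess n(HBr).
So n(HBr) consumed by the sample = 0.007467 - 0.003353 = 0.004115 mol.
n(ZnO) = 0.004115 / 2 = 0.002057 mol.
mass = 0.002057 mol x 81.38 g/mol = 0.167 g.

0.167 g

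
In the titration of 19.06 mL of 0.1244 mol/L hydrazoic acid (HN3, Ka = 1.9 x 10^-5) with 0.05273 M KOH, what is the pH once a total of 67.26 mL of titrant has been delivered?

n(acid) = 0.1244 x 0.01906 = 0.002371 mol; n(KOH) added = 0.05273 x 0.06726 = 0.003547 mol.
Base is in excess by 0.003547 - 0.002371 = 0.001176 mol in a total volume of 0.08632 L.
[OH^-] = 0.001176/0.08632 = 0.01362 M, so pOH = 1.87 and pH = 14.00 - 1.87 = 12.13.

12.13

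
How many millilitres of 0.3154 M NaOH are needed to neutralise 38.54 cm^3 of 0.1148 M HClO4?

14.0 mL

n(HClO4) = 0.1148 mol/L x 0.03854 L = 0.004424 mol.
At equivalence n(NaOH) = n(HClO4) = 0.004424 mol.
V(NaOH) = 0.004424 / 0.3154 = 0.01403 L = 14.0 mL.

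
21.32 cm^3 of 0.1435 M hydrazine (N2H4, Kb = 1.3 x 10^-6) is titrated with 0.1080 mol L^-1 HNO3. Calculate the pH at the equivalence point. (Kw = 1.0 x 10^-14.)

n(N2H4) = 0.1435 x 0.02132 = 0.003059 mol; V(HNO3) at equivalence = 0.003059/0.1080 = 0.02833 L.
At equivalence the base is fully converted to N2H5+; total volume = 0.04965 L, so [N2H5+] = 0.003059/0.04965 = 0.06162 M.
Ka(N2H5+) = Kw/Kb = 1.0e-14 / 1.3 x 10^-6 = 7.69e-9.
[H^+] = sqrt(Ka x [N2H5+]) = sqrt(7.69e-9 x 0.06162) = 2.18e-5 M.
pH = -log(2.18e-5) = 4.66.

4.66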